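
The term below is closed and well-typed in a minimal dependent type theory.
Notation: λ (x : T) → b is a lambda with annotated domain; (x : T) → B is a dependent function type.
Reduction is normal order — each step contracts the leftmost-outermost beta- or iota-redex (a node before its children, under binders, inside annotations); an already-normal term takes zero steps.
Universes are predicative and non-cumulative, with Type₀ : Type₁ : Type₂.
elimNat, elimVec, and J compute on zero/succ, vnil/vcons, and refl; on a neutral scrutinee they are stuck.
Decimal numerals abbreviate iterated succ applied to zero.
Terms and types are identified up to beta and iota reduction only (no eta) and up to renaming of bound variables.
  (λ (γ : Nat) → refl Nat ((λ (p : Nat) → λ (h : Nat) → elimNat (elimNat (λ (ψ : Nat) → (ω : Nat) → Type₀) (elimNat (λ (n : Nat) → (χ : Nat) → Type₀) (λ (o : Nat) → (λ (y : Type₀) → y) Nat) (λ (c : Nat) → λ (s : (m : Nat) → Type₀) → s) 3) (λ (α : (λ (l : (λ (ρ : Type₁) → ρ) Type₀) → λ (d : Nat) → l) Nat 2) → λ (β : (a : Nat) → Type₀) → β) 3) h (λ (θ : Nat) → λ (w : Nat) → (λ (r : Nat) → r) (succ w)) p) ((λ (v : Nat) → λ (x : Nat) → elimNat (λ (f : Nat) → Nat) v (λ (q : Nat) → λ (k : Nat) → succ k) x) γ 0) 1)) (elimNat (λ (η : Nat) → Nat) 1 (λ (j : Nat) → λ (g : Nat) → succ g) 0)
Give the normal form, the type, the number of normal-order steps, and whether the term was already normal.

normal form:
  refl Nat 2
type:
  Eq Nat 2 2
reduction steps (normal order): 33
term was already normal: no
first redex: a beta-redex


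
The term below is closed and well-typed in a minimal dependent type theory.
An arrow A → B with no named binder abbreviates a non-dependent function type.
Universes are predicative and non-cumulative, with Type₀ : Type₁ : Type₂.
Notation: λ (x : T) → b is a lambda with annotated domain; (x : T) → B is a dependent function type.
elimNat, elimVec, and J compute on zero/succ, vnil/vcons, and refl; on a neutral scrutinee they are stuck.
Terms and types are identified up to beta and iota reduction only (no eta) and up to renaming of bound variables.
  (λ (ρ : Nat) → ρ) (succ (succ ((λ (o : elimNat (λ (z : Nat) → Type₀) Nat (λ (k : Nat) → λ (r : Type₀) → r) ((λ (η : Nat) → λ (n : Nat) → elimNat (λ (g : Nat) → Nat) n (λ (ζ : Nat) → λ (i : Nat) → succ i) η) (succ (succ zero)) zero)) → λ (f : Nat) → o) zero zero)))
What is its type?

type:
  Nat


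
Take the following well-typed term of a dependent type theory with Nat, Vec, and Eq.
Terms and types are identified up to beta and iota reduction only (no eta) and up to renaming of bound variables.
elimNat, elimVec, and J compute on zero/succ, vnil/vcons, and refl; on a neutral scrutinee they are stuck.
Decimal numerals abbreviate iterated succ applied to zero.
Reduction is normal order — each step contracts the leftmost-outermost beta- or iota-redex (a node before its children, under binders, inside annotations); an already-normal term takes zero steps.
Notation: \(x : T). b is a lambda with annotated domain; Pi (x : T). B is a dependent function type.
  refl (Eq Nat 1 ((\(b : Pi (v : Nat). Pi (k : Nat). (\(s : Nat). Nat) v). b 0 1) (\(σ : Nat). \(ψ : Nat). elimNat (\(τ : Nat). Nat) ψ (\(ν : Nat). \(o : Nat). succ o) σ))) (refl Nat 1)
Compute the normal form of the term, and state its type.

normal form:
  refl (Eq Nat 1 1) (refl Nat 1)
the term's type:
  Eq (Eq Nat 1 1) (refl Nat 1) (refl Nat 1)
observation: normalization takes exactly 4 steps under the normal-order strategy.


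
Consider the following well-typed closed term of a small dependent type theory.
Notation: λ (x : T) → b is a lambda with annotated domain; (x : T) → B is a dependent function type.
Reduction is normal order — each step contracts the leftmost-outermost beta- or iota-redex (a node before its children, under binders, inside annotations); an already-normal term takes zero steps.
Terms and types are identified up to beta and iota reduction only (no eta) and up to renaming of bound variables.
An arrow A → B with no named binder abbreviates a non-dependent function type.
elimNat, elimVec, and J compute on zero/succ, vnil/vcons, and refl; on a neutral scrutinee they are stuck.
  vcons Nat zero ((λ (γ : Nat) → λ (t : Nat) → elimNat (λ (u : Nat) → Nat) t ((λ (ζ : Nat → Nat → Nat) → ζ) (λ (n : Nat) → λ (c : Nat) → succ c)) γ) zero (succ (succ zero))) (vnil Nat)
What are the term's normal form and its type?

normal form:
  vcons Nat zero (succ (succ zero)) (vnil Nat)
type:
  Vec Nat (succ zero)
observation: the term reaches its normal form after 3 normal-order steps.


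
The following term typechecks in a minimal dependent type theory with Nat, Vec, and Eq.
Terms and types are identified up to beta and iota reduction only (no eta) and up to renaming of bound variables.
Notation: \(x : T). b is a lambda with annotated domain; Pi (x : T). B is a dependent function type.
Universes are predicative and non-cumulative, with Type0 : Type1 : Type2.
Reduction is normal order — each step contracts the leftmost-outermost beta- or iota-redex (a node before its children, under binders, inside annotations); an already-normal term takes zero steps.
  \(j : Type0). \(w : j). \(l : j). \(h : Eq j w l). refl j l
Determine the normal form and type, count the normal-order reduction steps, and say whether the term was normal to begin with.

normal form:
  \(j : Type0). \(w : j). \(l : j). \(h : Eq j w l). refl j l
inferred type:
  Pi (j : Type0). Pi (w : j). Pi (l : j). Pi (h : Eq j w l). Eq j l l
normal-order step count: 0
already normal: yes


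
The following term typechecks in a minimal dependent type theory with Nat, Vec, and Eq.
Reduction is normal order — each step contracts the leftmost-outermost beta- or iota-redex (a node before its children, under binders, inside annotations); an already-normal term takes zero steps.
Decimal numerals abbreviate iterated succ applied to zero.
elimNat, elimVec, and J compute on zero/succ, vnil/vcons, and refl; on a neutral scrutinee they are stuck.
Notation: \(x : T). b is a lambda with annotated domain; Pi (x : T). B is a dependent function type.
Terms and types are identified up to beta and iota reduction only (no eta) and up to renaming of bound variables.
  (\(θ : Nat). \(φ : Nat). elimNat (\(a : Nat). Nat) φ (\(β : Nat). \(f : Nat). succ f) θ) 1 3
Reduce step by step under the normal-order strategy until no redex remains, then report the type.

normal-order reduction:
  (\(θ : Nat). \(φ : Nat). elimNat (\(a : Nat). Nat) φ (\(β : Nat). \(f : Nat). succ f) θ) 1 3
  ~> (\(θ : Nat). elimNat (\(φ : Nat). Nat) θ (\(a : Nat). \(β : Nat). succ β) 1) 3
  ~> elimNat (\(θ : Nat). Nat) 3 (\(φ : Nat). \(a : Nat). succ a) 1
  ~> (\(θ : Nat). \(φ : Nat). succ φ) 0 (elimNat (\(a : Nat). Nat) 3 (\(β : Nat). \(f : Nat). succ f) 0)
  ~> (\(θ : Nat). succ θ) (elimNat (\(φ : Nat). Nat) 3 (\(a : Nat). \(β : Nat). succ β) 0)
  ~> succ (elimNat (\(θ : Nat). Nat) 3 (\(φ : Nat). \(a : Nat). succ a) 0)
  ~> 4
type:
  Nat


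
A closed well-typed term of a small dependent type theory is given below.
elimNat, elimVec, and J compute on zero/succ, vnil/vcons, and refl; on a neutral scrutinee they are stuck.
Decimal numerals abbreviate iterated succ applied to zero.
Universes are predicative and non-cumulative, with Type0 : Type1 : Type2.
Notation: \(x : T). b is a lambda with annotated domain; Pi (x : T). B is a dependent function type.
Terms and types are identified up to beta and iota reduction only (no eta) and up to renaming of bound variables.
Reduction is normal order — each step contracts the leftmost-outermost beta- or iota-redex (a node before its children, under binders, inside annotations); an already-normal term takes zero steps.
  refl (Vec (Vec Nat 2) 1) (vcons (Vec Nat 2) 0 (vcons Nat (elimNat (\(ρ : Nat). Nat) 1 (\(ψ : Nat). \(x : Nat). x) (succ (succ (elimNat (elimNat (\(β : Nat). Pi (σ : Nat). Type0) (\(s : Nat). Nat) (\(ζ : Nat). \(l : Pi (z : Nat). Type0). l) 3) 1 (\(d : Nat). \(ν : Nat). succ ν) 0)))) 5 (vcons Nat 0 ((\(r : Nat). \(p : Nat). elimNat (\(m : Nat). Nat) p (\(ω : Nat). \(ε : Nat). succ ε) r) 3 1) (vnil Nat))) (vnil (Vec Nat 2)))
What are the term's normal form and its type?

normal form:
  refl (Vec (Vec Nat 2) 1) (vcons (Vec Nat 2) 0 (vcons Nat 1 5 (vcons Nat 0 4 (vnil Nat))) (vnil (Vec Nat 2)))
inferred type:
  Eq (Vec (Vec Nat 2) 1) (vcons (Vec Nat 2) 0 (vcons Nat 1 5 (vcons Nat 0 4 (vnil Nat))) (vnil (Vec Nat 2))) (vcons (Vec Nat 2) 0 (vcons Nat 1 5 (vcons Nat 0 4 (vnil Nat))) (vnil (Vec Nat 2)))


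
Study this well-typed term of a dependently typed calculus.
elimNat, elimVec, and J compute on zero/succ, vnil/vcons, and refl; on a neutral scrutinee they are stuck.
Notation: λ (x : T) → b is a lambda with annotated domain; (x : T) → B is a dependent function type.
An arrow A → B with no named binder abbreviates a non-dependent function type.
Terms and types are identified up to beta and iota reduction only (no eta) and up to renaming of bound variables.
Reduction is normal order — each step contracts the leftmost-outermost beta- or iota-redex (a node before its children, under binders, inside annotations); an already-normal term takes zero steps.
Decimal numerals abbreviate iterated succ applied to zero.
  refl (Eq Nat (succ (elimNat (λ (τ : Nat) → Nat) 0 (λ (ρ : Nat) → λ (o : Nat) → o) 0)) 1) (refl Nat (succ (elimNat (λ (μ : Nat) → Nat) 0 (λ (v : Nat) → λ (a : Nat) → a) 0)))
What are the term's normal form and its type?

reduced normal form:
  refl (Eq Nat 1 1) (refl Nat 1)
the term's type:
  Eq (Eq Nat 1 1) (refl Nat 1) (refl Nat 1)


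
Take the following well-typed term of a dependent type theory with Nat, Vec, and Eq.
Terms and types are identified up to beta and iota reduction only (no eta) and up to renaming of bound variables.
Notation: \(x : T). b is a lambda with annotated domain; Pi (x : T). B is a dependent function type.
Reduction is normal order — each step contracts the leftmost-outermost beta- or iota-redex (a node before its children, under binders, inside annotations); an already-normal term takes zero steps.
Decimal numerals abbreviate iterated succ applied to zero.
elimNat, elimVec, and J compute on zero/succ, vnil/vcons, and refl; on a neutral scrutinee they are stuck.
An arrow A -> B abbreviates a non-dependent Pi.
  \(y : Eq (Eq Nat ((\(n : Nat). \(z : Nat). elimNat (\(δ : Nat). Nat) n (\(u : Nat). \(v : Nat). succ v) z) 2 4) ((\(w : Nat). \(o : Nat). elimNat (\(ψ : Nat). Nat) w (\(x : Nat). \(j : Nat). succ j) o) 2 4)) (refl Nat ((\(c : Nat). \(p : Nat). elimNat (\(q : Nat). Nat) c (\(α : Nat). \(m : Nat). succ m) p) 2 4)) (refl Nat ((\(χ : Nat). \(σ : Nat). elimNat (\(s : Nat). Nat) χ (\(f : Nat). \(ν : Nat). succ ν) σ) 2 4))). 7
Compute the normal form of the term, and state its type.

reduced normal form:
  \(y : Eq (Eq Nat 6 6) (refl Nat 6) (refl Nat 6)). 7
type:
  Eq (Eq Nat 6 6) (refl Nat 6) (refl Nat 6) -> Nat
observation: normalization takes exactly 60 steps under the normal-order strategy.


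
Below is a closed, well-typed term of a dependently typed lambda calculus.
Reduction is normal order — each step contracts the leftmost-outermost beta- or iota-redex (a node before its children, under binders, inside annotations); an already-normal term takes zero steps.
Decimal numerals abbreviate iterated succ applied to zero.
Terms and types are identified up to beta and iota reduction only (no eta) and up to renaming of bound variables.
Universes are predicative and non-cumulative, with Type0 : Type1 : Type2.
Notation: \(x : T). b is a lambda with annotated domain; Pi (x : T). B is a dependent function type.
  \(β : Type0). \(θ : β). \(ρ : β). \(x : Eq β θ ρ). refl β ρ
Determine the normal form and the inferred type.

resulting normal form:
  \(β : Type0). \(θ : β). \(ρ : β). \(x : Eq β θ ρ). refl β ρ
the term's type:
  Pi (β : Type0). Pi (θ : β). Pi (ρ : β). Pi (x : Eq β θ ρ). Eq β ρ ρ


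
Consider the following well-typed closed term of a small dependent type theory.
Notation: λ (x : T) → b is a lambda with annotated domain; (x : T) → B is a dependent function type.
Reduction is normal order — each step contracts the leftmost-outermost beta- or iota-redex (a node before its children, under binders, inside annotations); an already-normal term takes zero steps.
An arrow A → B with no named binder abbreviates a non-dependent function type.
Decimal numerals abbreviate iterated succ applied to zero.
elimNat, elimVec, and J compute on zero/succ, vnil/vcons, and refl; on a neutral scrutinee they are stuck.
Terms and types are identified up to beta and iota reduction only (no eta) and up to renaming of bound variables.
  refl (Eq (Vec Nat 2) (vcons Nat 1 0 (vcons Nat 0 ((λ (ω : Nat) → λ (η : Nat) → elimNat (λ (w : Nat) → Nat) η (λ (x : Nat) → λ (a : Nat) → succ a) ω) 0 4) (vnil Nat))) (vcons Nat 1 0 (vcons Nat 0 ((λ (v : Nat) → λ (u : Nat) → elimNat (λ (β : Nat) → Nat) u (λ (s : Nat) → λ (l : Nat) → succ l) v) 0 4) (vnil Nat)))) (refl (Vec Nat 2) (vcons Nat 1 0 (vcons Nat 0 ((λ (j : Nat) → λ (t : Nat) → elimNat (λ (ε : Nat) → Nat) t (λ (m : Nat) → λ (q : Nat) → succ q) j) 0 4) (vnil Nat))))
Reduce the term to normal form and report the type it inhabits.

resulting normal form:
  refl (Eq (Vec Nat 2) (vcons Nat 1 0 (vcons Nat 0 4 (vnil Nat))) (vcons Nat 1 0 (vcons Nat 0 4 (vnil Nat)))) (refl (Vec Nat 2) (vcons Nat 1 0 (vcons Nat 0 4 (vnil Nat))))
type:
  Eq (Eq (Vec Nat 2) (vcons Nat 1 0 (vcons Nat 0 4 (vnil Nat))) (vcons Nat 1 0 (vcons Nat 0 4 (vnil Nat)))) (refl (Vec Nat 2) (vcons Nat 1 0 (vcons Nat 0 4 (vnil Nat)))) (refl (Vec Nat 2) (vcons Nat 1 0 (vcons Nat 0 4 (vnil Nat))))


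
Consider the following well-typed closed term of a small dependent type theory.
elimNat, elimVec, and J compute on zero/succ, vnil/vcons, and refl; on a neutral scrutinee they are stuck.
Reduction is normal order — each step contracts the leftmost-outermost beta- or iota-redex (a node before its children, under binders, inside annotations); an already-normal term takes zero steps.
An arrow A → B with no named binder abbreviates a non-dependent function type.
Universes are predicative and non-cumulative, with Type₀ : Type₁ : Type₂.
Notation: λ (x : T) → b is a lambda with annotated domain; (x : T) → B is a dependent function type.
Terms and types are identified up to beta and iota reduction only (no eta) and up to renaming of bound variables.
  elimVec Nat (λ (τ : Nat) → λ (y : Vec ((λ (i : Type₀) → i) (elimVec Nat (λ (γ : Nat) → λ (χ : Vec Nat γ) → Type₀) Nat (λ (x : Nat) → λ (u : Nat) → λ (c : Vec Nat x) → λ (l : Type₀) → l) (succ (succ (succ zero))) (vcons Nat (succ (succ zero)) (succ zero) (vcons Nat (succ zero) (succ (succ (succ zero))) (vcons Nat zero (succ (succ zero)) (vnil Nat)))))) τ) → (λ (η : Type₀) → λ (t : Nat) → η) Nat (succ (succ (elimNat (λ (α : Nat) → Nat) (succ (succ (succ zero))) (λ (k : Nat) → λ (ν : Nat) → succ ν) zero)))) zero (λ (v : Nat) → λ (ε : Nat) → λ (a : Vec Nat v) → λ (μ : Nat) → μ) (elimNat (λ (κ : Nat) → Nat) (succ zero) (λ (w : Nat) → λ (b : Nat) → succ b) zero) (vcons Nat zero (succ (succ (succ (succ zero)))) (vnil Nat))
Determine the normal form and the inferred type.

normal form:
  zero
the term's type:
  Nat
observation: the first redex contracted is an elimVec iota-redex; the normal form is reached in 6 normal-order steps.


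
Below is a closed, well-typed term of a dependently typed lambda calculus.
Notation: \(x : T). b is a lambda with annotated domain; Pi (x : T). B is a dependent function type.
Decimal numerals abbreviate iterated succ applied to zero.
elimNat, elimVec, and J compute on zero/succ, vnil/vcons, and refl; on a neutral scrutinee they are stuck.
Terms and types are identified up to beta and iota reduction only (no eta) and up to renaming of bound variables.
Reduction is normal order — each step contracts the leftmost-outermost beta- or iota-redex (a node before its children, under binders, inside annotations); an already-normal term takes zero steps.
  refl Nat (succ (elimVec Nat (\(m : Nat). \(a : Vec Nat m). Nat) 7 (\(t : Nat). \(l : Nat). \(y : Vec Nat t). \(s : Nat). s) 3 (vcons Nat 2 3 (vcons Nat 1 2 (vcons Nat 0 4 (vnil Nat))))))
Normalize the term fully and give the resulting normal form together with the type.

reduced normal form:
  refl Nat 8
type:
  Eq Nat 8 8


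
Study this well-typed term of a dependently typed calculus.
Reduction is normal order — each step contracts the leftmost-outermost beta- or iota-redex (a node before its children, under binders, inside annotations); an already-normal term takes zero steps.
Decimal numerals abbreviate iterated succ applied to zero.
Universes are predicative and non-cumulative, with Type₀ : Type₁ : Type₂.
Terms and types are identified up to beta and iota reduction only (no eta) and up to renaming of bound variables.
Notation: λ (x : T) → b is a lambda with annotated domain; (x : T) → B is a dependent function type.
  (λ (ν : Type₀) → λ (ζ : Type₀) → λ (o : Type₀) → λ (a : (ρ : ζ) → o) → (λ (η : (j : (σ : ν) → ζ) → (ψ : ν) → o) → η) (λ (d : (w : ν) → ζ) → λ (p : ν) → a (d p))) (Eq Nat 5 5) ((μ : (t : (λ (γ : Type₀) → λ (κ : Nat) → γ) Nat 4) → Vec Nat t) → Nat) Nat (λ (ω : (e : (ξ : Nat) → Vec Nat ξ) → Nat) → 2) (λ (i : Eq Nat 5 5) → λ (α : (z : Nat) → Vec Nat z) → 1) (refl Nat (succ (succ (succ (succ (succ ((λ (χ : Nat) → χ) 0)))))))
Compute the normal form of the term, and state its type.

normal form:
  2
type:
  Nat


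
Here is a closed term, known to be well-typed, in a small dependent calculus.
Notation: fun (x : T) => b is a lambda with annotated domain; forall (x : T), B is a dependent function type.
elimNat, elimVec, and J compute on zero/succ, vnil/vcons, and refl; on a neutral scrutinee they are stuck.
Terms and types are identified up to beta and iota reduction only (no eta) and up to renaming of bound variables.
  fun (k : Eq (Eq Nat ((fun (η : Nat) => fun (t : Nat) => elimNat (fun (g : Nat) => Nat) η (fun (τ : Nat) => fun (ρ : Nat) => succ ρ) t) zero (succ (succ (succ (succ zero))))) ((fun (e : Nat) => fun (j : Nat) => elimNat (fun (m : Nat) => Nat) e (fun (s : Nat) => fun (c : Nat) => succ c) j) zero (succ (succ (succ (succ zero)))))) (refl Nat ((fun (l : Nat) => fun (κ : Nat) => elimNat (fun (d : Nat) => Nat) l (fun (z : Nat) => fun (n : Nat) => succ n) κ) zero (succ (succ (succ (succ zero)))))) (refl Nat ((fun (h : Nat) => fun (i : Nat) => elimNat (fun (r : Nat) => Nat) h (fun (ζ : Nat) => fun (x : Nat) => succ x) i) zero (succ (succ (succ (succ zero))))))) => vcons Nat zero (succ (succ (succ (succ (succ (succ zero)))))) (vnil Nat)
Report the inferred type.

inferred type:
  forall (k : Eq (Eq Nat (succ (succ (succ (succ zero)))) (succ (succ (succ (succ zero))))) (refl Nat (succ (succ (succ (succ zero))))) (refl Nat (succ (succ (succ (succ zero)))))), Vec Nat (succ zero)


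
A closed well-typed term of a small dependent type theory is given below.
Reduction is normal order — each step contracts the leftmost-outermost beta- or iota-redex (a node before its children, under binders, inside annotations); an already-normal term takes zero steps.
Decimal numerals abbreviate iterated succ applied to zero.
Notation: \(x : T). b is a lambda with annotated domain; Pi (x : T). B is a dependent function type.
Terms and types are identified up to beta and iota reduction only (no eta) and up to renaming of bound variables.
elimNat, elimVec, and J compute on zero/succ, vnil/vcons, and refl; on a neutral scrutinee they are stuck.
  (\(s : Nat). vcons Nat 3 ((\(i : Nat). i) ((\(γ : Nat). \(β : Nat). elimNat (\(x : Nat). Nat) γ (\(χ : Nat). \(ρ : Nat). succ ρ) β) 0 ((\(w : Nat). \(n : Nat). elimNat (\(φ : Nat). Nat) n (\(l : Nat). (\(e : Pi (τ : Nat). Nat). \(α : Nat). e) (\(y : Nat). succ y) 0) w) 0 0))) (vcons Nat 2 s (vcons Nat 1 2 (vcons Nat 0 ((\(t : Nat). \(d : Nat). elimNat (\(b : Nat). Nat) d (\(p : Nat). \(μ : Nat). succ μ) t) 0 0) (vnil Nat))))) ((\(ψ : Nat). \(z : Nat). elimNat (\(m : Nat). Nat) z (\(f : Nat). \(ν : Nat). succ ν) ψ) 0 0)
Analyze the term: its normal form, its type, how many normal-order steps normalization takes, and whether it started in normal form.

resulting normal form:
  vcons Nat 3 0 (vcons Nat 2 0 (vcons Nat 1 2 (vcons Nat 0 0 (vnil Nat))))
type:
  Vec Nat 4
reduction steps (normal order): 14
term was already normal: no
first contracted redex: a beta-redex


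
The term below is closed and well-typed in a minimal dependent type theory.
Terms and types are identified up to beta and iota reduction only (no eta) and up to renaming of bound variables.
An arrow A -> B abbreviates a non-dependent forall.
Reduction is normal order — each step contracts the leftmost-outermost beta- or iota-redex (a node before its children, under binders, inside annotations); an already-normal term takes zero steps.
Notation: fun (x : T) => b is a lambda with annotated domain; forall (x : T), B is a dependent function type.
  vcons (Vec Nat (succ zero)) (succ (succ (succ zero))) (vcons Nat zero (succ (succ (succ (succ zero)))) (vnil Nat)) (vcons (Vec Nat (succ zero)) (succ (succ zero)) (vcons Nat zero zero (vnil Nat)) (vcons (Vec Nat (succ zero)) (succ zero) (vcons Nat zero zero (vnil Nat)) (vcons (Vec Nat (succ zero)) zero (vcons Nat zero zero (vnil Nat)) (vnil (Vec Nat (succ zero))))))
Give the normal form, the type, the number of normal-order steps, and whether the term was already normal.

reduced normal form:
  vcons (Vec Nat (succ zero)) (succ (succ (succ zero))) (vcons Nat zero (succ (succ (succ (succ zero)))) (vnil Nat)) (vcons (Vec Nat (succ zero)) (succ (succ zero)) (vcons Nat zero zero (vnil Nat)) (vcons (Vec Nat (succ zero)) (succ zero) (vcons Nat zero zero (vnil Nat)) (vcons (Vec Nat (succ zero)) zero (vcons Nat zero zero (vnil Nat)) (vnil (Vec Nat (succ zero))))))
type:
  Vec (Vec Nat (succ zero)) (succ (succ (succ (succ zero))))
normal-order step count: 0
started in normal form: yes


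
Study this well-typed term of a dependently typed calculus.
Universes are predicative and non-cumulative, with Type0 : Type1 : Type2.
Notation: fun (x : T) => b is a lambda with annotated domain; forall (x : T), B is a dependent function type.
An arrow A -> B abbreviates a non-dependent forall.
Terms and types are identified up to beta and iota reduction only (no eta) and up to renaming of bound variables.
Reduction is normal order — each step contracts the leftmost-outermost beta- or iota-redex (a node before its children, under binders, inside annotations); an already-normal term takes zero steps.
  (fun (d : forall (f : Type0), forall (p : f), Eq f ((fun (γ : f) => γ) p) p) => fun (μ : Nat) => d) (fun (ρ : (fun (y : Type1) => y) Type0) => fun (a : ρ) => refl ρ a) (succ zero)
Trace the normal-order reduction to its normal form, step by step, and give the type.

normal-order reduction sequence:
  (fun (d : forall (f : Type0), forall (p : f), Eq f ((fun (γ : f) => γ) p) p) => fun (μ : Nat) => d) (fun (ρ : (fun (y : Type1) => y) Type0) => fun (a : ρ) => refl ρ a) (succ zero)
  ~> (fun (d : Nat) => fun (f : (fun (p : Type1) => p) Type0) => fun (γ : f) => refl f γ) (succ zero)
  ~> fun (d : (fun (f : Type1) => f) Type0) => fun (p : d) => refl d p
  ~> fun (d : Type0) => fun (f : d) => refl d f
inferred type:
  forall (d : Type0), forall (f : d), Eq d f f


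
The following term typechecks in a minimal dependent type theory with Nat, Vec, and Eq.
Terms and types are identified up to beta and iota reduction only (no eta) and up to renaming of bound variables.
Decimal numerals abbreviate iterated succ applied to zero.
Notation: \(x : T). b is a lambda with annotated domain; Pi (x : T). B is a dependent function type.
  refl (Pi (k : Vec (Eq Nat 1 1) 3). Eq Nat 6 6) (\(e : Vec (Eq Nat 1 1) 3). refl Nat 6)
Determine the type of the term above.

the term's type:
  Eq (Pi (k : Vec (Eq Nat 1 1) 3). Eq Nat 6 6) (\(e : Vec (Eq Nat 1 1) 3). refl Nat 6) (\(q : Vec (Eq Nat 1 1) 3). refl Nat 6)


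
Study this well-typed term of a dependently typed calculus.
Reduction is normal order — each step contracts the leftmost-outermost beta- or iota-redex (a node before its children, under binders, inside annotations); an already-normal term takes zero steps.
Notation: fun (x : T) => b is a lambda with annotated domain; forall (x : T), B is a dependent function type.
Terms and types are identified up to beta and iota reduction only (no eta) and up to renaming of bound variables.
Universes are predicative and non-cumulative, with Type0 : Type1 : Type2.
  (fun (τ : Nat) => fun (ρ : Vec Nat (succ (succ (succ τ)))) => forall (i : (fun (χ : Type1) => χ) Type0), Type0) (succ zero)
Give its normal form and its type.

normal form:
  fun (τ : Vec Nat (succ (succ (succ (succ zero))))) => forall (ρ : Type0), Type0
inferred type:
  forall (τ : Vec Nat (succ (succ (succ (succ zero))))), Type1
observation: the leftmost-outermost redex is a beta-redex, and normalization takes 2 steps.


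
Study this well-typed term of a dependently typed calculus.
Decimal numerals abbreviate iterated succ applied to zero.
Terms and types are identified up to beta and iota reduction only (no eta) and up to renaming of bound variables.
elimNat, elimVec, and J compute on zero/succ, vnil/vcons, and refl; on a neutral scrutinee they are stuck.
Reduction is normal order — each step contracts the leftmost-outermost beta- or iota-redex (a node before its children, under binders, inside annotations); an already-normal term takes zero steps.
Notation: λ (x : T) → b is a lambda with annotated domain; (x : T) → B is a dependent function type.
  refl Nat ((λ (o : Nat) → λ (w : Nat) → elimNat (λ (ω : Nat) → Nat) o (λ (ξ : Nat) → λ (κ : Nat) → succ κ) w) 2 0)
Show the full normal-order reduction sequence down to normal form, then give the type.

normal-order reduction:
  refl Nat ((λ (o : Nat) → λ (w : Nat) → elimNat (λ (ω : Nat) → Nat) o (λ (ξ : Nat) → λ (κ : Nat) → succ κ) w) 2 0)
  ~> refl Nat ((λ (o : Nat) → elimNat (λ (w : Nat) → Nat) 2 (λ (ω : Nat) → λ (ξ : Nat) → succ ξ) o) 0)
  ~> refl Nat (elimNat (λ (o : Nat) → Nat) 2 (λ (w : Nat) → λ (ω : Nat) → succ ω) 0)
  ~> refl Nat 2
the term's type:
  Eq Nat 2 2


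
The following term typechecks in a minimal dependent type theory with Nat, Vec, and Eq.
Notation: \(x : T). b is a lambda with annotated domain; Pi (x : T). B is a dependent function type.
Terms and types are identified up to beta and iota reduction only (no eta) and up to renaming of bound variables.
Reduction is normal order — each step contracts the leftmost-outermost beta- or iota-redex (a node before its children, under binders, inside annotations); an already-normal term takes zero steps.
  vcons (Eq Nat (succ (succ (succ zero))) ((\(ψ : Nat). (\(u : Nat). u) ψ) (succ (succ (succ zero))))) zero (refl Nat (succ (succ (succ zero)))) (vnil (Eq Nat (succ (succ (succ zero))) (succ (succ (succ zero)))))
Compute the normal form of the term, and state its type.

resulting normal form:
  vcons (Eq Nat (succ (succ (succ zero))) (succ (succ (succ zero)))) zero (refl Nat (succ (succ (succ zero)))) (vnil (Eq Nat (succ (succ (succ zero))) (succ (succ (succ zero)))))
type:
  Vec (Eq Nat (succ (succ (succ zero))) (succ (succ (succ zero)))) (succ zero)
observation: contracting a beta-redex first, the term normalizes in 2 steps.


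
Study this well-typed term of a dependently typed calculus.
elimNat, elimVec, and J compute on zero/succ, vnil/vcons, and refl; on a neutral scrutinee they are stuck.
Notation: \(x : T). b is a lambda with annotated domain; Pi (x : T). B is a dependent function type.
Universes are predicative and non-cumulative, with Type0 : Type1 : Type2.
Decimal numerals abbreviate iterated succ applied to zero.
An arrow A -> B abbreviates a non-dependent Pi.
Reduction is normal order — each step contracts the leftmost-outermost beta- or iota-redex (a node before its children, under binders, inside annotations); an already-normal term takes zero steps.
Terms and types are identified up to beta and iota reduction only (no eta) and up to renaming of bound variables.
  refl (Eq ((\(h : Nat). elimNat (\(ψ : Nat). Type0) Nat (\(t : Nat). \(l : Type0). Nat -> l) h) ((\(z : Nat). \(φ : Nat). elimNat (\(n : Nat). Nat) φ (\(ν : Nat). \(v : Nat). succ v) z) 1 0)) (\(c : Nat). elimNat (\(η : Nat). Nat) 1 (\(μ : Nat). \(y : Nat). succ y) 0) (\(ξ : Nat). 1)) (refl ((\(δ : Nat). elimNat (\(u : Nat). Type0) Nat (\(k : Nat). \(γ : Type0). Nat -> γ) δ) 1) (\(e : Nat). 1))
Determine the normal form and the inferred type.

normal form:
  refl (Eq (Nat -> Nat) (\(h : Nat). 1) (\(ψ : Nat). 1)) (refl (Nat -> Nat) (\(t : Nat). 1))
inferred type:
  Eq (Eq (Nat -> Nat) (\(h : Nat). 1) (\(ψ : Nat). 1)) (refl (Nat -> Nat) (\(t : Nat). 1)) (refl (Nat -> Nat) (\(l : Nat). 1))


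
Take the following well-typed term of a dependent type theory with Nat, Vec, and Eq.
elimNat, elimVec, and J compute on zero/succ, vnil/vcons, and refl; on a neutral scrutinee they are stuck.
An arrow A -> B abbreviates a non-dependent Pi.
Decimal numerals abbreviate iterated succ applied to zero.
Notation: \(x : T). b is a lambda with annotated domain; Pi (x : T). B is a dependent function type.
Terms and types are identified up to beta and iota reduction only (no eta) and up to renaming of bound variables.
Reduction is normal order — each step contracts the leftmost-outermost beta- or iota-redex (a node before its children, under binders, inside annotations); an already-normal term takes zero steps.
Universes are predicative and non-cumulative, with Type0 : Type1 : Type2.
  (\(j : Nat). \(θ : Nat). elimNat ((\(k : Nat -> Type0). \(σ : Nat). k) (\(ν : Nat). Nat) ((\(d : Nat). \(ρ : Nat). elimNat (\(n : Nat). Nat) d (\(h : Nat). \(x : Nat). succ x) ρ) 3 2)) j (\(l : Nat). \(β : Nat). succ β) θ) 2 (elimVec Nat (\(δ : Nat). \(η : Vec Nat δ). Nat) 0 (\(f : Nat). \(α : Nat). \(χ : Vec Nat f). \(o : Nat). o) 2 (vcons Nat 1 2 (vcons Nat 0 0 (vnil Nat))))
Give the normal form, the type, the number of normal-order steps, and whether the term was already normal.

reduced normal form:
  2
type:
  Nat
steps to reach normal form (normal order): 16
term was already normal: no
first redex: a beta-redex


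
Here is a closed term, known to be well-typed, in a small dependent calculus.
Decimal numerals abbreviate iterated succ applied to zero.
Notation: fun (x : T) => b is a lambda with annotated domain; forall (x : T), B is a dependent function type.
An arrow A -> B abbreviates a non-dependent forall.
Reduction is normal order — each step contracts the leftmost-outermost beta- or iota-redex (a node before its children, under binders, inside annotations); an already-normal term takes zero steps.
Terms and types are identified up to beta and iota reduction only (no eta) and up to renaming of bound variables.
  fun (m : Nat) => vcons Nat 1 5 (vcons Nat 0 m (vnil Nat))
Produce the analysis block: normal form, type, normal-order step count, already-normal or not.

resulting normal form:
  fun (m : Nat) => vcons Nat 1 5 (vcons Nat 0 m (vnil Nat))
inferred type:
  Nat -> Vec Nat 2
normal-order step count: 0
term was already normal: yes


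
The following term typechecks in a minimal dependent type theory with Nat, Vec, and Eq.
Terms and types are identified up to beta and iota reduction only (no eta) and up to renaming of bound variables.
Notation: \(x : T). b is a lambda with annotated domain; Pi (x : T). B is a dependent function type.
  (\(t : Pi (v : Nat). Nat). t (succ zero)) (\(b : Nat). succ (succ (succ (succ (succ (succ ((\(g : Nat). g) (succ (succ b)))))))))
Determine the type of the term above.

inferred type:
  Nat


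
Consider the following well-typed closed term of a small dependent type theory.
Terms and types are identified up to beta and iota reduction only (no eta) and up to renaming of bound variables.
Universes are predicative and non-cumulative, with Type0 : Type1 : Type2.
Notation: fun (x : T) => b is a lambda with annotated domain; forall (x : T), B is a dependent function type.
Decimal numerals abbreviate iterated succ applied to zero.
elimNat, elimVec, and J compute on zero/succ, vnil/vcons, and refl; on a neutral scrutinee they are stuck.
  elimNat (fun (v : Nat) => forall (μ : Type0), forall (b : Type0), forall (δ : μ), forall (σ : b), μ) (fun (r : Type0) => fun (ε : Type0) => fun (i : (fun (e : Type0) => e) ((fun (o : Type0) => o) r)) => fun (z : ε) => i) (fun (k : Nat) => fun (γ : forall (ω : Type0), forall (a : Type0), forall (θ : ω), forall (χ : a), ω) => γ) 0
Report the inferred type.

the term's type:
  forall (v : Type0), forall (μ : Type0), forall (b : v), forall (δ : μ), v


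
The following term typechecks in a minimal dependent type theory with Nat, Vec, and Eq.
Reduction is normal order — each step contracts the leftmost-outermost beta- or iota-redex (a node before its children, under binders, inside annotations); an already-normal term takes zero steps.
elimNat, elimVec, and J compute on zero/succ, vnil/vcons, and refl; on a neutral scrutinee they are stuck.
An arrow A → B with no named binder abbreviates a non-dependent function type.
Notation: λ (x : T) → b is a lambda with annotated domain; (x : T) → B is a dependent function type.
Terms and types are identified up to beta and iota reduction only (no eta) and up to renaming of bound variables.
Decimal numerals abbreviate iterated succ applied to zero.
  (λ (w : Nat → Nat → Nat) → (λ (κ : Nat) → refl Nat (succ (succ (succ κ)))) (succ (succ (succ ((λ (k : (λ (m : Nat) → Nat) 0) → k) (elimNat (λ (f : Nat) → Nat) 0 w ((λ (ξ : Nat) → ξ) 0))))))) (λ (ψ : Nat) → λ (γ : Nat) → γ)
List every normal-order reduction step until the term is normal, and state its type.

reduction (normal order):
  (λ (w : Nat → Nat → Nat) → (λ (κ : Nat) → refl Nat (succ (succ (succ κ)))) (succ (succ (succ ((λ (k : (λ (m : Nat) → Nat) 0) → k) (elimNat (λ (f : Nat) → Nat) 0 w ((λ (ξ : Nat) → ξ) 0))))))) (λ (ψ : Nat) → λ (γ : Nat) → γ)
  ~> (λ (w : Nat) → refl Nat (succ (succ (succ w)))) (succ (succ (succ ((λ (κ : (λ (k : Nat) → Nat) 0) → κ) (elimNat (λ (m : Nat) → Nat) 0 (λ (f : Nat) → λ (ξ : Nat) → ξ) ((λ (ψ : Nat) → ψ) 0))))))
  ~> refl Nat (succ (succ (succ (succ (succ (succ ((λ (w : (λ (κ : Nat) → Nat) 0) → w) (elimNat (λ (k : Nat) → Nat) 0 (λ (m : Nat) → λ (f : Nat) → f) ((λ (ξ : Nat) → ξ) 0)))))))))
  ~> refl Nat (succ (succ (succ (succ (succ (succ (elimNat (λ (w : Nat) → Nat) 0 (λ (κ : Nat) → λ (k : Nat) → k) ((λ (m : Nat) → m) 0))))))))
  ~> refl Nat (succ (succ (succ (succ (succ (succ (elimNat (λ (w : Nat) → Nat) 0 (λ (κ : Nat) → λ (k : Nat) → k) 0)))))))
  ~> refl Nat 6
inferred type:
  Eq Nat 6 6


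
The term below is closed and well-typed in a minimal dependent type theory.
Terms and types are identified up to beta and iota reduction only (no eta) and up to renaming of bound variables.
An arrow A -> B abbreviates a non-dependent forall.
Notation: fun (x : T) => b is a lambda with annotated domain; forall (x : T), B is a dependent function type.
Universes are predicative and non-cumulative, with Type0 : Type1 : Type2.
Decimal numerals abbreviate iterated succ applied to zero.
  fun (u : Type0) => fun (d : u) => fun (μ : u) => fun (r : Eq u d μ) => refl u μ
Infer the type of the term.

inferred type:
  forall (u : Type0), forall (d : u), forall (μ : u), Eq u d μ -> Eq u μ μ


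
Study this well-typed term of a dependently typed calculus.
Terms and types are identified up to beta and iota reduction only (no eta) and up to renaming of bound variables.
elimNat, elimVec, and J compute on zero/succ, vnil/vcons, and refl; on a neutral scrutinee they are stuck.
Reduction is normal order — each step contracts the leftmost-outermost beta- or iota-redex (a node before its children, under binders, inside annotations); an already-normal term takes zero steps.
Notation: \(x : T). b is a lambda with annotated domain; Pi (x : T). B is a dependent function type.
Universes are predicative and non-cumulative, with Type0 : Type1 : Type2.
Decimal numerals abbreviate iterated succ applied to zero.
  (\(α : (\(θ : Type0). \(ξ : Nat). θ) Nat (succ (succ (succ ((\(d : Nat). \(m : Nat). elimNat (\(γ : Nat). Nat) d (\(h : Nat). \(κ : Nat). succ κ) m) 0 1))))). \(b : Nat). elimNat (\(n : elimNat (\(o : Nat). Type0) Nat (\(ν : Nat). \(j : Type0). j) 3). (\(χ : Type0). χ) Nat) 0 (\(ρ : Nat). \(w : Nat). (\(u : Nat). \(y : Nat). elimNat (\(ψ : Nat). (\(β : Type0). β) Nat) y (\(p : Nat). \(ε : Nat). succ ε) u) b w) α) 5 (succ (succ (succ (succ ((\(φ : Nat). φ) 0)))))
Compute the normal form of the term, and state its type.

resulting normal form:
  20
type:
  Nat


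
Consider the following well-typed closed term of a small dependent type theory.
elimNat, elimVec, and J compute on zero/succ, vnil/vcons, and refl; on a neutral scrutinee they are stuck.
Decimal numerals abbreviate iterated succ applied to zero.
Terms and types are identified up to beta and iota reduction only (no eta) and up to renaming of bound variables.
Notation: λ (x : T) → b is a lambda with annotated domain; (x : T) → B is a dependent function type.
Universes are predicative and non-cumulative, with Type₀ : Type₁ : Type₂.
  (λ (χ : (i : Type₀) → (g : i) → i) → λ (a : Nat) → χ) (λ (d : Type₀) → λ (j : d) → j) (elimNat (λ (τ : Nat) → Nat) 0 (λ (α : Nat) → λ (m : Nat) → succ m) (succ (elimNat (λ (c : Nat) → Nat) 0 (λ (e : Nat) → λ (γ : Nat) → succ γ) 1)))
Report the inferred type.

inferred type:
  (χ : Type₀) → (i : χ) → χ


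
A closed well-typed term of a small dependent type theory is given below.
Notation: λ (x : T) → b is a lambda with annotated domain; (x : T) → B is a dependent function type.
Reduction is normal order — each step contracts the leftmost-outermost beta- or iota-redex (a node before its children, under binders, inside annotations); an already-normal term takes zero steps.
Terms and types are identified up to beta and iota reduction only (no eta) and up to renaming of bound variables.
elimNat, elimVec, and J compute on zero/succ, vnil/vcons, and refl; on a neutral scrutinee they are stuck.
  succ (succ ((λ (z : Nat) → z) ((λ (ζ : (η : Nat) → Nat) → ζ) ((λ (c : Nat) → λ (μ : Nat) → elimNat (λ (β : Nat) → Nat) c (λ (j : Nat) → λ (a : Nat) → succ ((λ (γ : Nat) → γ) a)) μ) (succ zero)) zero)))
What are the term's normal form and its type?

reduced normal form:
  succ (succ (succ zero))
type:
  Nat


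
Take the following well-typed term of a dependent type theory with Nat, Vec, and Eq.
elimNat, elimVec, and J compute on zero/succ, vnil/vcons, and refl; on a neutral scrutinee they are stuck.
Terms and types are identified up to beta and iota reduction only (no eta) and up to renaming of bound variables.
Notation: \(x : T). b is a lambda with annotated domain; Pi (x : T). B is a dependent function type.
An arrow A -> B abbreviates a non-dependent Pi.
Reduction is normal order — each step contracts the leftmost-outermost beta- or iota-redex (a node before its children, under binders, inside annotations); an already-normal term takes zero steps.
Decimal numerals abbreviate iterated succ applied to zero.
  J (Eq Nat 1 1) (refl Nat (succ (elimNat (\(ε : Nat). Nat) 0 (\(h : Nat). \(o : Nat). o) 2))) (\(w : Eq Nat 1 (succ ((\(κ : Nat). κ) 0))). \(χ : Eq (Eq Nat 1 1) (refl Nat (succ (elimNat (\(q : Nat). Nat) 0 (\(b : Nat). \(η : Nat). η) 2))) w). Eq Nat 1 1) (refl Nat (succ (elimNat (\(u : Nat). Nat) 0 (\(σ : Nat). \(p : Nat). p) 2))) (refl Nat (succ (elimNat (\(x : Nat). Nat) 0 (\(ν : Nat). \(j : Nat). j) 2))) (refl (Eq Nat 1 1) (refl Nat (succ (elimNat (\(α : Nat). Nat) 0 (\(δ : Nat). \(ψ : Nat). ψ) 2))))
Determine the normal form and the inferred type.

reduced normal form:
  refl Nat 1
inferred type:
  Eq Nat 1 1
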